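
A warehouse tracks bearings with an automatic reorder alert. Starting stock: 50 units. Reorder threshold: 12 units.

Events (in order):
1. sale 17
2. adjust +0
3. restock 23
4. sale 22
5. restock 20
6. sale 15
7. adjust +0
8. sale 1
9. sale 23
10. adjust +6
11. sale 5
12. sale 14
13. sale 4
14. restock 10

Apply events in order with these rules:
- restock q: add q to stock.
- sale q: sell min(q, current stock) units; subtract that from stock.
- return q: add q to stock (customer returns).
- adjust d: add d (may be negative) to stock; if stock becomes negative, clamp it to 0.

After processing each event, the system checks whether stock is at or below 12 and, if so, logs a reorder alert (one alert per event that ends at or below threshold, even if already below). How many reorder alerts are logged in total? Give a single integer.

Processing events:
Start: stock = 50
  Event 1 (sale 17): sell min(17,50)=17. stock: 50 - 17 = 33. total_sold = 17
  Event 2 (adjust +0): 33 + 0 = 33
  Event 3 (restock 23): 33 + 23 = 56
  Event 4 (sale 22): sell min(22,56)=22. stock: 56 - 22 = 34. total_sold = 39
  Event 5 (restock 20): 34 + 20 = 54
  Event 6 (sale 15): sell min(15,54)=15. stock: 54 - 15 = 39. total_sold = 54
  Event 7 (adjust +0): 39 + 0 = 39
  Event 8 (sale 1): sell min(1,39)=1. stock: 39 - 1 = 38. total_sold = 55
  Event 9 (sale 23): sell min(23,38)=23. stock: 38 - 23 = 15. total_sold = 78
  Event 10 (adjust +6): 15 + 6 = 21
  Event 11 (sale 5): sell min(5,21)=5. stock: 21 - 5 = 16. total_sold = 83
  Event 12 (sale 14): sell min(14,16)=14. stock: 16 - 14 = 2. total_sold = 97
  Event 13 (sale 4): sell min(4,2)=2. stock: 2 - 2 = 0. total_sold = 99
  Event 14 (restock 10): 0 + 10 = 10
Final: stock = 10, total_sold = 99

Checking against threshold 12:
  After event 1: stock=33 > 12
  After event 2: stock=33 > 12
  After event 3: stock=56 > 12
  After event 4: stock=34 > 12
  After event 5: stock=54 > 12
  After event 6: stock=39 > 12
  After event 7: stock=39 > 12
  After event 8: stock=38 > 12
  After event 9: stock=15 > 12
  After event 10: stock=21 > 12
  After event 11: stock=16 > 12
  After event 12: stock=2 <= 12 -> ALERT
  After event 13: stock=0 <= 12 -> ALERT
  After event 14: stock=10 <= 12 -> ALERT
Alert events: [12, 13, 14]. Count = 3

Answer: 3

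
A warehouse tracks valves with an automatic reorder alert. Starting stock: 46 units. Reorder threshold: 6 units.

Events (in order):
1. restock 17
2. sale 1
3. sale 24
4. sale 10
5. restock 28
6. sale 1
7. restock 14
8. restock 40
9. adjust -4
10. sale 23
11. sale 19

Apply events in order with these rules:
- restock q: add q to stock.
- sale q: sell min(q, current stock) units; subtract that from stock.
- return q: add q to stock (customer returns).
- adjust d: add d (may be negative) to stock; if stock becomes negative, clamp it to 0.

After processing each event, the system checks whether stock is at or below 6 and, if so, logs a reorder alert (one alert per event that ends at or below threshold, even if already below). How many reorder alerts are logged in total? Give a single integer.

Answer: 0

Derivation:
Processing events:
Start: stock = 46
  Event 1 (restock 17): 46 + 17 = 63
  Event 2 (sale 1): sell min(1,63)=1. stock: 63 - 1 = 62. total_sold = 1
  Event 3 (sale 24): sell min(24,62)=24. stock: 62 - 24 = 38. total_sold = 25
  Event 4 (sale 10): sell min(10,38)=10. stock: 38 - 10 = 28. total_sold = 35
  Event 5 (restock 28): 28 + 28 = 56
  Event 6 (sale 1): sell min(1,56)=1. stock: 56 - 1 = 55. total_sold = 36
  Event 7 (restock 14): 55 + 14 = 69
  Event 8 (restock 40): 69 + 40 = 109
  Event 9 (adjust -4): 109 + -4 = 105
  Event 10 (sale 23): sell min(23,105)=23. stock: 105 - 23 = 82. total_sold = 59
  Event 11 (sale 19): sell min(19,82)=19. stock: 82 - 19 = 63. total_sold = 78
Final: stock = 63, total_sold = 78

Checking against threshold 6:
  After event 1: stock=63 > 6
  After event 2: stock=62 > 6
  After event 3: stock=38 > 6
  After event 4: stock=28 > 6
  After event 5: stock=56 > 6
  After event 6: stock=55 > 6
  After event 7: stock=69 > 6
  After event 8: stock=109 > 6
  After event 9: stock=105 > 6
  After event 10: stock=82 > 6
  After event 11: stock=63 > 6
Alert events: []. Count = 0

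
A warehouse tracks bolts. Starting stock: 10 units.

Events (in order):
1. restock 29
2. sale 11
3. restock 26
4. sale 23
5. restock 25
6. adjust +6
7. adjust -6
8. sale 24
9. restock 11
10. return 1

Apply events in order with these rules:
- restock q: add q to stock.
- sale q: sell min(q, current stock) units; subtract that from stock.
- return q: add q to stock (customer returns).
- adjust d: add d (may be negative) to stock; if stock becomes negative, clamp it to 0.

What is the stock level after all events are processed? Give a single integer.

Processing events:
Start: stock = 10
  Event 1 (restock 29): 10 + 29 = 39
  Event 2 (sale 11): sell min(11,39)=11. stock: 39 - 11 = 28. total_sold = 11
  Event 3 (restock 26): 28 + 26 = 54
  Event 4 (sale 23): sell min(23,54)=23. stock: 54 - 23 = 31. total_sold = 34
  Event 5 (restock 25): 31 + 25 = 56
  Event 6 (adjust +6): 56 + 6 = 62
  Event 7 (adjust -6): 62 + -6 = 56
  Event 8 (sale 24): sell min(24,56)=24. stock: 56 - 24 = 32. total_sold = 58
  Event 9 (restock 11): 32 + 11 = 43
  Event 10 (return 1): 43 + 1 = 44
Final: stock = 44, total_sold = 58

Answer: 44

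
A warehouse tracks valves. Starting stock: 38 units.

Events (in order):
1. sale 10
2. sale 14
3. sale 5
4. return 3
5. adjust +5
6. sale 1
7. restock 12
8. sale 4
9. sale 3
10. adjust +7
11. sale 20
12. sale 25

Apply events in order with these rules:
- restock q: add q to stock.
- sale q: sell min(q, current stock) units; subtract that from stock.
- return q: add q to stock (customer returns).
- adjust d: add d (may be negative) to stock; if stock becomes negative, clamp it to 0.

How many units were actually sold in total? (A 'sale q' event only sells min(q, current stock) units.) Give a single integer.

Answer: 65

Derivation:
Processing events:
Start: stock = 38
  Event 1 (sale 10): sell min(10,38)=10. stock: 38 - 10 = 28. total_sold = 10
  Event 2 (sale 14): sell min(14,28)=14. stock: 28 - 14 = 14. total_sold = 24
  Event 3 (sale 5): sell min(5,14)=5. stock: 14 - 5 = 9. total_sold = 29
  Event 4 (return 3): 9 + 3 = 12
  Event 5 (adjust +5): 12 + 5 = 17
  Event 6 (sale 1): sell min(1,17)=1. stock: 17 - 1 = 16. total_sold = 30
  Event 7 (restock 12): 16 + 12 = 28
  Event 8 (sale 4): sell min(4,28)=4. stock: 28 - 4 = 24. total_sold = 34
  Event 9 (sale 3): sell min(3,24)=3. stock: 24 - 3 = 21. total_sold = 37
  Event 10 (adjust +7): 21 + 7 = 28
  Event 11 (sale 20): sell min(20,28)=20. stock: 28 - 20 = 8. total_sold = 57
  Event 12 (sale 25): sell min(25,8)=8. stock: 8 - 8 = 0. total_sold = 65
Final: stock = 0, total_sold = 65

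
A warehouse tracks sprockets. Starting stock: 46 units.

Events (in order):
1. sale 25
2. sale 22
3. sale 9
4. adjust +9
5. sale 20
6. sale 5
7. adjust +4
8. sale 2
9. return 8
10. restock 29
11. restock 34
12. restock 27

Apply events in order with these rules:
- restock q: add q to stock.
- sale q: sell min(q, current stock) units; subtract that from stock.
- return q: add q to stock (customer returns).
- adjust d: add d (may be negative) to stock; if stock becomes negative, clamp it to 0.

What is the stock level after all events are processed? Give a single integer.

Processing events:
Start: stock = 46
  Event 1 (sale 25): sell min(25,46)=25. stock: 46 - 25 = 21. total_sold = 25
  Event 2 (sale 22): sell min(22,21)=21. stock: 21 - 21 = 0. total_sold = 46
  Event 3 (sale 9): sell min(9,0)=0. stock: 0 - 0 = 0. total_sold = 46
  Event 4 (adjust +9): 0 + 9 = 9
  Event 5 (sale 20): sell min(20,9)=9. stock: 9 - 9 = 0. total_sold = 55
  Event 6 (sale 5): sell min(5,0)=0. stock: 0 - 0 = 0. total_sold = 55
  Event 7 (adjust +4): 0 + 4 = 4
  Event 8 (sale 2): sell min(2,4)=2. stock: 4 - 2 = 2. total_sold = 57
  Event 9 (return 8): 2 + 8 = 10
  Event 10 (restock 29): 10 + 29 = 39
  Event 11 (restock 34): 39 + 34 = 73
  Event 12 (restock 27): 73 + 27 = 100
Final: stock = 100, total_sold = 57

Answer: 100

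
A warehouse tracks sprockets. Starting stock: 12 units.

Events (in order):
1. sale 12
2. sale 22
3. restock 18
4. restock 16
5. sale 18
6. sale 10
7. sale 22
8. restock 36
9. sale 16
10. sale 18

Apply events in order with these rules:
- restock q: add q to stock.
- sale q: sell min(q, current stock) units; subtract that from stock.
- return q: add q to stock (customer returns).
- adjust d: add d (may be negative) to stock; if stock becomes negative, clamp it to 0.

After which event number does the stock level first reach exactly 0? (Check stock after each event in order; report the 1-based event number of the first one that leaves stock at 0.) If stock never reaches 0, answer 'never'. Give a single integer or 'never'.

Answer: 1

Derivation:
Processing events:
Start: stock = 12
  Event 1 (sale 12): sell min(12,12)=12. stock: 12 - 12 = 0. total_sold = 12
  Event 2 (sale 22): sell min(22,0)=0. stock: 0 - 0 = 0. total_sold = 12
  Event 3 (restock 18): 0 + 18 = 18
  Event 4 (restock 16): 18 + 16 = 34
  Event 5 (sale 18): sell min(18,34)=18. stock: 34 - 18 = 16. total_sold = 30
  Event 6 (sale 10): sell min(10,16)=10. stock: 16 - 10 = 6. total_sold = 40
  Event 7 (sale 22): sell min(22,6)=6. stock: 6 - 6 = 0. total_sold = 46
  Event 8 (restock 36): 0 + 36 = 36
  Event 9 (sale 16): sell min(16,36)=16. stock: 36 - 16 = 20. total_sold = 62
  Event 10 (sale 18): sell min(18,20)=18. stock: 20 - 18 = 2. total_sold = 80
Final: stock = 2, total_sold = 80

First zero at event 1.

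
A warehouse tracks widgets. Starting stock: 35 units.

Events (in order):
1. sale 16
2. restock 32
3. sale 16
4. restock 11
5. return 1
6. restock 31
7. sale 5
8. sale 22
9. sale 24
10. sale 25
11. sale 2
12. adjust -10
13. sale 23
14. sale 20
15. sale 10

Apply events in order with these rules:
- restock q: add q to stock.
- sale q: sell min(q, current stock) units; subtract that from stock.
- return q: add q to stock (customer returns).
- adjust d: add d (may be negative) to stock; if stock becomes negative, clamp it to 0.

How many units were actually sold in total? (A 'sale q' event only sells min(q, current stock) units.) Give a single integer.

Processing events:
Start: stock = 35
  Event 1 (sale 16): sell min(16,35)=16. stock: 35 - 16 = 19. total_sold = 16
  Event 2 (restock 32): 19 + 32 = 51
  Event 3 (sale 16): sell min(16,51)=16. stock: 51 - 16 = 35. total_sold = 32
  Event 4 (restock 11): 35 + 11 = 46
  Event 5 (return 1): 46 + 1 = 47
  Event 6 (restock 31): 47 + 31 = 78
  Event 7 (sale 5): sell min(5,78)=5. stock: 78 - 5 = 73. total_sold = 37
  Event 8 (sale 22): sell min(22,73)=22. stock: 73 - 22 = 51. total_sold = 59
  Event 9 (sale 24): sell min(24,51)=24. stock: 51 - 24 = 27. total_sold = 83
  Event 10 (sale 25): sell min(25,27)=25. stock: 27 - 25 = 2. total_sold = 108
  Event 11 (sale 2): sell min(2,2)=2. stock: 2 - 2 = 0. total_sold = 110
  Event 12 (adjust -10): 0 + -10 = 0 (clamped to 0)
  Event 13 (sale 23): sell min(23,0)=0. stock: 0 - 0 = 0. total_sold = 110
  Event 14 (sale 20): sell min(20,0)=0. stock: 0 - 0 = 0. total_sold = 110
  Event 15 (sale 10): sell min(10,0)=0. stock: 0 - 0 = 0. total_sold = 110
Final: stock = 0, total_sold = 110

Answer: 110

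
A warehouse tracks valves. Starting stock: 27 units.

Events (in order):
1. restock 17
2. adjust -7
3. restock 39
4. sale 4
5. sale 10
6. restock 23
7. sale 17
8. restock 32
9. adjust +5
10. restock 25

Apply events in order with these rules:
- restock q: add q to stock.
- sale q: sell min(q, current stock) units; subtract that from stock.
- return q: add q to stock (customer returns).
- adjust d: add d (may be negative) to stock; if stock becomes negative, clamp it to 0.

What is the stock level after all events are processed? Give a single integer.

Answer: 130

Derivation:
Processing events:
Start: stock = 27
  Event 1 (restock 17): 27 + 17 = 44
  Event 2 (adjust -7): 44 + -7 = 37
  Event 3 (restock 39): 37 + 39 = 76
  Event 4 (sale 4): sell min(4,76)=4. stock: 76 - 4 = 72. total_sold = 4
  Event 5 (sale 10): sell min(10,72)=10. stock: 72 - 10 = 62. total_sold = 14
  Event 6 (restock 23): 62 + 23 = 85
  Event 7 (sale 17): sell min(17,85)=17. stock: 85 - 17 = 68. total_sold = 31
  Event 8 (restock 32): 68 + 32 = 100
  Event 9 (adjust +5): 100 + 5 = 105
  Event 10 (restock 25): 105 + 25 = 130
Final: stock = 130, total_sold = 31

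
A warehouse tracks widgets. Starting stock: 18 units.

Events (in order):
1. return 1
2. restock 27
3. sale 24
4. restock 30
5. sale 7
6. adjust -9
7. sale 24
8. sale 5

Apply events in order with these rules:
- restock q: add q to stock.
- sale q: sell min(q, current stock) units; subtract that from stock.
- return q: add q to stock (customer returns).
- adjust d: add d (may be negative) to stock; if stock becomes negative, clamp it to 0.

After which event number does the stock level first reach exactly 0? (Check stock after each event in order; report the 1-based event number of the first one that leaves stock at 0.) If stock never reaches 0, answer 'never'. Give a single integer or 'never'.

Processing events:
Start: stock = 18
  Event 1 (return 1): 18 + 1 = 19
  Event 2 (restock 27): 19 + 27 = 46
  Event 3 (sale 24): sell min(24,46)=24. stock: 46 - 24 = 22. total_sold = 24
  Event 4 (restock 30): 22 + 30 = 52
  Event 5 (sale 7): sell min(7,52)=7. stock: 52 - 7 = 45. total_sold = 31
  Event 6 (adjust -9): 45 + -9 = 36
  Event 7 (sale 24): sell min(24,36)=24. stock: 36 - 24 = 12. total_sold = 55
  Event 8 (sale 5): sell min(5,12)=5. stock: 12 - 5 = 7. total_sold = 60
Final: stock = 7, total_sold = 60

Stock never reaches 0.

Answer: never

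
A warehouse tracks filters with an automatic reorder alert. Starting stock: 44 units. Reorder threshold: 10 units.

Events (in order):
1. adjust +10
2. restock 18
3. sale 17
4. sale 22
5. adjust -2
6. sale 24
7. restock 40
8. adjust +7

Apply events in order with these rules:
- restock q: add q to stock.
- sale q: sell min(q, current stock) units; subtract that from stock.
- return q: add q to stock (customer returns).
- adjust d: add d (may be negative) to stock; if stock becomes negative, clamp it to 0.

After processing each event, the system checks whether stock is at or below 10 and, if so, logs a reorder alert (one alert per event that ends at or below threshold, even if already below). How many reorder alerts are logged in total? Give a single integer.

Processing events:
Start: stock = 44
  Event 1 (adjust +10): 44 + 10 = 54
  Event 2 (restock 18): 54 + 18 = 72
  Event 3 (sale 17): sell min(17,72)=17. stock: 72 - 17 = 55. total_sold = 17
  Event 4 (sale 22): sell min(22,55)=22. stock: 55 - 22 = 33. total_sold = 39
  Event 5 (adjust -2): 33 + -2 = 31
  Event 6 (sale 24): sell min(24,31)=24. stock: 31 - 24 = 7. total_sold = 63
  Event 7 (restock 40): 7 + 40 = 47
  Event 8 (adjust +7): 47 + 7 = 54
Final: stock = 54, total_sold = 63

Checking against threshold 10:
  After event 1: stock=54 > 10
  After event 2: stock=72 > 10
  After event 3: stock=55 > 10
  After event 4: stock=33 > 10
  After event 5: stock=31 > 10
  After event 6: stock=7 <= 10 -> ALERT
  After event 7: stock=47 > 10
  After event 8: stock=54 > 10
Alert events: [6]. Count = 1

Answer: 1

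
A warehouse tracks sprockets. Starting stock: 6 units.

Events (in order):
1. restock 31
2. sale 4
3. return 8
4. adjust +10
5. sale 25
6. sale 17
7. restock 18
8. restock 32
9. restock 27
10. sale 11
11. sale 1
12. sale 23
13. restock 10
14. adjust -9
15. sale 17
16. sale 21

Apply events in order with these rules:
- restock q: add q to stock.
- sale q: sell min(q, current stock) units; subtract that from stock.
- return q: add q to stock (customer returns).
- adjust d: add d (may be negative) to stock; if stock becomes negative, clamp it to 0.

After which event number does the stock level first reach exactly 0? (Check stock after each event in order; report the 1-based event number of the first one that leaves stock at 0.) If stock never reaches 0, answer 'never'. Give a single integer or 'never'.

Processing events:
Start: stock = 6
  Event 1 (restock 31): 6 + 31 = 37
  Event 2 (sale 4): sell min(4,37)=4. stock: 37 - 4 = 33. total_sold = 4
  Event 3 (return 8): 33 + 8 = 41
  Event 4 (adjust +10): 41 + 10 = 51
  Event 5 (sale 25): sell min(25,51)=25. stock: 51 - 25 = 26. total_sold = 29
  Event 6 (sale 17): sell min(17,26)=17. stock: 26 - 17 = 9. total_sold = 46
  Event 7 (restock 18): 9 + 18 = 27
  Event 8 (restock 32): 27 + 32 = 59
  Event 9 (restock 27): 59 + 27 = 86
  Event 10 (sale 11): sell min(11,86)=11. stock: 86 - 11 = 75. total_sold = 57
  Event 11 (sale 1): sell min(1,75)=1. stock: 75 - 1 = 74. total_sold = 58
  Event 12 (sale 23): sell min(23,74)=23. stock: 74 - 23 = 51. total_sold = 81
  Event 13 (restock 10): 51 + 10 = 61
  Event 14 (adjust -9): 61 + -9 = 52
  Event 15 (sale 17): sell min(17,52)=17. stock: 52 - 17 = 35. total_sold = 98
  Event 16 (sale 21): sell min(21,35)=21. stock: 35 - 21 = 14. total_sold = 119
Final: stock = 14, total_sold = 119

Stock never reaches 0.

Answer: never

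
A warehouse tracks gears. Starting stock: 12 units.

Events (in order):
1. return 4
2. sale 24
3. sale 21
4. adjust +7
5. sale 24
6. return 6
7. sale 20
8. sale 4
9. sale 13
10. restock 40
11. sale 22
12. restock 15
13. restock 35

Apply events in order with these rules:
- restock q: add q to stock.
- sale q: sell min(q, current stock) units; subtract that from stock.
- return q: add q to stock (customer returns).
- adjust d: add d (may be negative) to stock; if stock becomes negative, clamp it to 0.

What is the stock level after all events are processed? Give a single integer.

Answer: 68

Derivation:
Processing events:
Start: stock = 12
  Event 1 (return 4): 12 + 4 = 16
  Event 2 (sale 24): sell min(24,16)=16. stock: 16 - 16 = 0. total_sold = 16
  Event 3 (sale 21): sell min(21,0)=0. stock: 0 - 0 = 0. total_sold = 16
  Event 4 (adjust +7): 0 + 7 = 7
  Event 5 (sale 24): sell min(24,7)=7. stock: 7 - 7 = 0. total_sold = 23
  Event 6 (return 6): 0 + 6 = 6
  Event 7 (sale 20): sell min(20,6)=6. stock: 6 - 6 = 0. total_sold = 29
  Event 8 (sale 4): sell min(4,0)=0. stock: 0 - 0 = 0. total_sold = 29
  Event 9 (sale 13): sell min(13,0)=0. stock: 0 - 0 = 0. total_sold = 29
  Event 10 (restock 40): 0 + 40 = 40
  Event 11 (sale 22): sell min(22,40)=22. stock: 40 - 22 = 18. total_sold = 51
  Event 12 (restock 15): 18 + 15 = 33
  Event 13 (restock 35): 33 + 35 = 68
Final: stock = 68, total_sold = 51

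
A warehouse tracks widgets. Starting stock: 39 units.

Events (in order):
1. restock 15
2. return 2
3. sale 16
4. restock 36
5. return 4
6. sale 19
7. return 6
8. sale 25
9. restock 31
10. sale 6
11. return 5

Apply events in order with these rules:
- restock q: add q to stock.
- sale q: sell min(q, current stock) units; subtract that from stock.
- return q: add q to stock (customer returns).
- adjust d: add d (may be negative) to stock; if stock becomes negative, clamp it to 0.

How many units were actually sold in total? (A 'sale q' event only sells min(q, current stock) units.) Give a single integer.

Processing events:
Start: stock = 39
  Event 1 (restock 15): 39 + 15 = 54
  Event 2 (return 2): 54 + 2 = 56
  Event 3 (sale 16): sell min(16,56)=16. stock: 56 - 16 = 40. total_sold = 16
  Event 4 (restock 36): 40 + 36 = 76
  Event 5 (return 4): 76 + 4 = 80
  Event 6 (sale 19): sell min(19,80)=19. stock: 80 - 19 = 61. total_sold = 35
  Event 7 (return 6): 61 + 6 = 67
  Event 8 (sale 25): sell min(25,67)=25. stock: 67 - 25 = 42. total_sold = 60
  Event 9 (restock 31): 42 + 31 = 73
  Event 10 (sale 6): sell min(6,73)=6. stock: 73 - 6 = 67. total_sold = 66
  Event 11 (return 5): 67 + 5 = 72
Final: stock = 72, total_sold = 66

Answer: 66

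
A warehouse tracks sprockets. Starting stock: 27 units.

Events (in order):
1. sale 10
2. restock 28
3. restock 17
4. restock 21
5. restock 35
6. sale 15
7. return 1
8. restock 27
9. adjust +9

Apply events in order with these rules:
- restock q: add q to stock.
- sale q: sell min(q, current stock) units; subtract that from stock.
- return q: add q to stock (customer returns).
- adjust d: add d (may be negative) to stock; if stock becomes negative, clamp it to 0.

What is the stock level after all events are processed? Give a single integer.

Processing events:
Start: stock = 27
  Event 1 (sale 10): sell min(10,27)=10. stock: 27 - 10 = 17. total_sold = 10
  Event 2 (restock 28): 17 + 28 = 45
  Event 3 (restock 17): 45 + 17 = 62
  Event 4 (restock 21): 62 + 21 = 83
  Event 5 (restock 35): 83 + 35 = 118
  Event 6 (sale 15): sell min(15,118)=15. stock: 118 - 15 = 103. total_sold = 25
  Event 7 (return 1): 103 + 1 = 104
  Event 8 (restock 27): 104 + 27 = 131
  Event 9 (adjust +9): 131 + 9 = 140
Final: stock = 140, total_sold = 25

Answer: 140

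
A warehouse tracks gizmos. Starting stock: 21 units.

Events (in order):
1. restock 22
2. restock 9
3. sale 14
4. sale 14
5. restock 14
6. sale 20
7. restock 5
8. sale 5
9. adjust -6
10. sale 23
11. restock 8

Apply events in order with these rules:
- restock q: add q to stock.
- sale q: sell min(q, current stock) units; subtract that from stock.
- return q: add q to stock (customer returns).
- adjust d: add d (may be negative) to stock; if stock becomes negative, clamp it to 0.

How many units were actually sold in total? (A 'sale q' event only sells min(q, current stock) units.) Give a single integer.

Processing events:
Start: stock = 21
  Event 1 (restock 22): 21 + 22 = 43
  Event 2 (restock 9): 43 + 9 = 52
  Event 3 (sale 14): sell min(14,52)=14. stock: 52 - 14 = 38. total_sold = 14
  Event 4 (sale 14): sell min(14,38)=14. stock: 38 - 14 = 24. total_sold = 28
  Event 5 (restock 14): 24 + 14 = 38
  Event 6 (sale 20): sell min(20,38)=20. stock: 38 - 20 = 18. total_sold = 48
  Event 7 (restock 5): 18 + 5 = 23
  Event 8 (sale 5): sell min(5,23)=5. stock: 23 - 5 = 18. total_sold = 53
  Event 9 (adjust -6): 18 + -6 = 12
  Event 10 (sale 23): sell min(23,12)=12. stock: 12 - 12 = 0. total_sold = 65
  Event 11 (restock 8): 0 + 8 = 8
Final: stock = 8, total_sold = 65

Answer: 65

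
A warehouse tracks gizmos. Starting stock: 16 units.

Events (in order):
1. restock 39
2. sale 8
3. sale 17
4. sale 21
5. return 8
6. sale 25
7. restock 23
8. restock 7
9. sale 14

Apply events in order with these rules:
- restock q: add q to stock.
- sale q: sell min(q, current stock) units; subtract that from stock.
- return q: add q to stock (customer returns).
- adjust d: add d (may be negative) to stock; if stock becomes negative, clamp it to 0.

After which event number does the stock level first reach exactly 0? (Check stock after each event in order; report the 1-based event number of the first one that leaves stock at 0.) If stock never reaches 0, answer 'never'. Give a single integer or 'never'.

Processing events:
Start: stock = 16
  Event 1 (restock 39): 16 + 39 = 55
  Event 2 (sale 8): sell min(8,55)=8. stock: 55 - 8 = 47. total_sold = 8
  Event 3 (sale 17): sell min(17,47)=17. stock: 47 - 17 = 30. total_sold = 25
  Event 4 (sale 21): sell min(21,30)=21. stock: 30 - 21 = 9. total_sold = 46
  Event 5 (return 8): 9 + 8 = 17
  Event 6 (sale 25): sell min(25,17)=17. stock: 17 - 17 = 0. total_sold = 63
  Event 7 (restock 23): 0 + 23 = 23
  Event 8 (restock 7): 23 + 7 = 30
  Event 9 (sale 14): sell min(14,30)=14. stock: 30 - 14 = 16. total_sold = 77
Final: stock = 16, total_sold = 77

First zero at event 6.

Answer: 6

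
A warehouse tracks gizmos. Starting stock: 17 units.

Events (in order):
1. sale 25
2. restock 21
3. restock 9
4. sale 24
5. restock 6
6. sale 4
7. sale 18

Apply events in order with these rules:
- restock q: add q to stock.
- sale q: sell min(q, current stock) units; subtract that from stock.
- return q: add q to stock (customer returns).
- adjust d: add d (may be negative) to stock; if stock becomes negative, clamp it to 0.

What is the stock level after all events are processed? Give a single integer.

Processing events:
Start: stock = 17
  Event 1 (sale 25): sell min(25,17)=17. stock: 17 - 17 = 0. total_sold = 17
  Event 2 (restock 21): 0 + 21 = 21
  Event 3 (restock 9): 21 + 9 = 30
  Event 4 (sale 24): sell min(24,30)=24. stock: 30 - 24 = 6. total_sold = 41
  Event 5 (restock 6): 6 + 6 = 12
  Event 6 (sale 4): sell min(4,12)=4. stock: 12 - 4 = 8. total_sold = 45
  Event 7 (sale 18): sell min(18,8)=8. stock: 8 - 8 = 0. total_sold = 53
Final: stock = 0, total_sold = 53

Answer: 0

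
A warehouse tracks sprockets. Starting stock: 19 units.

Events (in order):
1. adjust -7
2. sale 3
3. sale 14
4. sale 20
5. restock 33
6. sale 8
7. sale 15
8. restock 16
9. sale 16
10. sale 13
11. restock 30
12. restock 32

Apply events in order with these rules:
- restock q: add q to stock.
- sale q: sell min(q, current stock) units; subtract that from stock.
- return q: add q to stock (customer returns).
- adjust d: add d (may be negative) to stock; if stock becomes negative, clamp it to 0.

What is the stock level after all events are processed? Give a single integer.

Processing events:
Start: stock = 19
  Event 1 (adjust -7): 19 + -7 = 12
  Event 2 (sale 3): sell min(3,12)=3. stock: 12 - 3 = 9. total_sold = 3
  Event 3 (sale 14): sell min(14,9)=9. stock: 9 - 9 = 0. total_sold = 12
  Event 4 (sale 20): sell min(20,0)=0. stock: 0 - 0 = 0. total_sold = 12
  Event 5 (restock 33): 0 + 33 = 33
  Event 6 (sale 8): sell min(8,33)=8. stock: 33 - 8 = 25. total_sold = 20
  Event 7 (sale 15): sell min(15,25)=15. stock: 25 - 15 = 10. total_sold = 35
  Event 8 (restock 16): 10 + 16 = 26
  Event 9 (sale 16): sell min(16,26)=16. stock: 26 - 16 = 10. total_sold = 51
  Event 10 (sale 13): sell min(13,10)=10. stock: 10 - 10 = 0. total_sold = 61
  Event 11 (restock 30): 0 + 30 = 30
  Event 12 (restock 32): 30 + 32 = 62
Final: stock = 62, total_sold = 61

Answer: 62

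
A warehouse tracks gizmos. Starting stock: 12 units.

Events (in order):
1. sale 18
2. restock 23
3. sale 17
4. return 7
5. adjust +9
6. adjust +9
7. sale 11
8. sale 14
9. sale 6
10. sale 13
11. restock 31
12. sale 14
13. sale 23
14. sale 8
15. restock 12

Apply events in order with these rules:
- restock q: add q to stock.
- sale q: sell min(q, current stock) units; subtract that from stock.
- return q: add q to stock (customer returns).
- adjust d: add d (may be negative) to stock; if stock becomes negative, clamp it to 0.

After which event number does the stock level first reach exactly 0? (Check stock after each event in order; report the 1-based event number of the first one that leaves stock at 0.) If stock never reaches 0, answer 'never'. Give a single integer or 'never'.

Processing events:
Start: stock = 12
  Event 1 (sale 18): sell min(18,12)=12. stock: 12 - 12 = 0. total_sold = 12
  Event 2 (restock 23): 0 + 23 = 23
  Event 3 (sale 17): sell min(17,23)=17. stock: 23 - 17 = 6. total_sold = 29
  Event 4 (return 7): 6 + 7 = 13
  Event 5 (adjust +9): 13 + 9 = 22
  Event 6 (adjust +9): 22 + 9 = 31
  Event 7 (sale 11): sell min(11,31)=11. stock: 31 - 11 = 20. total_sold = 40
  Event 8 (sale 14): sell min(14,20)=14. stock: 20 - 14 = 6. total_sold = 54
  Event 9 (sale 6): sell min(6,6)=6. stock: 6 - 6 = 0. total_sold = 60
  Event 10 (sale 13): sell min(13,0)=0. stock: 0 - 0 = 0. total_sold = 60
  Event 11 (restock 31): 0 + 31 = 31
  Event 12 (sale 14): sell min(14,31)=14. stock: 31 - 14 = 17. total_sold = 74
  Event 13 (sale 23): sell min(23,17)=17. stock: 17 - 17 = 0. total_sold = 91
  Event 14 (sale 8): sell min(8,0)=0. stock: 0 - 0 = 0. total_sold = 91
  Event 15 (restock 12): 0 + 12 = 12
Final: stock = 12, total_sold = 91

First zero at event 1.

Answer: 1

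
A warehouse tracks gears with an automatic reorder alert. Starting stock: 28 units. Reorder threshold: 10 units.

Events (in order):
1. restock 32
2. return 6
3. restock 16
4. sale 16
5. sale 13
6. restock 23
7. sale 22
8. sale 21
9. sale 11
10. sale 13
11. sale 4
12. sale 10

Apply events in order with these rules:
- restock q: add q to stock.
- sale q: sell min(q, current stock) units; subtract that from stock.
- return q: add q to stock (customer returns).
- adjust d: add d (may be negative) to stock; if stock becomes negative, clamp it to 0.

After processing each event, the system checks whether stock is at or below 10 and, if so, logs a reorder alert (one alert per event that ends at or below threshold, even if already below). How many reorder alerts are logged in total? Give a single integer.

Answer: 3

Derivation:
Processing events:
Start: stock = 28
  Event 1 (restock 32): 28 + 32 = 60
  Event 2 (return 6): 60 + 6 = 66
  Event 3 (restock 16): 66 + 16 = 82
  Event 4 (sale 16): sell min(16,82)=16. stock: 82 - 16 = 66. total_sold = 16
  Event 5 (sale 13): sell min(13,66)=13. stock: 66 - 13 = 53. total_sold = 29
  Event 6 (restock 23): 53 + 23 = 76
  Event 7 (sale 22): sell min(22,76)=22. stock: 76 - 22 = 54. total_sold = 51
  Event 8 (sale 21): sell min(21,54)=21. stock: 54 - 21 = 33. total_sold = 72
  Event 9 (sale 11): sell min(11,33)=11. stock: 33 - 11 = 22. total_sold = 83
  Event 10 (sale 13): sell min(13,22)=13. stock: 22 - 13 = 9. total_sold = 96
  Event 11 (sale 4): sell min(4,9)=4. stock: 9 - 4 = 5. total_sold = 100
  Event 12 (sale 10): sell min(10,5)=5. stock: 5 - 5 = 0. total_sold = 105
Final: stock = 0, total_sold = 105

Checking against threshold 10:
  After event 1: stock=60 > 10
  After event 2: stock=66 > 10
  After event 3: stock=82 > 10
  After event 4: stock=66 > 10
  After event 5: stock=53 > 10
  After event 6: stock=76 > 10
  After event 7: stock=54 > 10
  After event 8: stock=33 > 10
  After event 9: stock=22 > 10
  After event 10: stock=9 <= 10 -> ALERT
  After event 11: stock=5 <= 10 -> ALERT
  After event 12: stock=0 <= 10 -> ALERT
Alert events: [10, 11, 12]. Count = 3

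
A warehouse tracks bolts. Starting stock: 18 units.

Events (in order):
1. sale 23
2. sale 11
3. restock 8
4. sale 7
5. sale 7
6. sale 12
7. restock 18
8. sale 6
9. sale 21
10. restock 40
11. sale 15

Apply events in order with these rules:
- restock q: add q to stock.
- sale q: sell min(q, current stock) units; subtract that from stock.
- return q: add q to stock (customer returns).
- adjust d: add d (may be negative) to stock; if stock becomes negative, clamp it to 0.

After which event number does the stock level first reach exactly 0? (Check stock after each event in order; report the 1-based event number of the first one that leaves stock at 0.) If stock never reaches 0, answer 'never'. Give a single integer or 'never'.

Processing events:
Start: stock = 18
  Event 1 (sale 23): sell min(23,18)=18. stock: 18 - 18 = 0. total_sold = 18
  Event 2 (sale 11): sell min(11,0)=0. stock: 0 - 0 = 0. total_sold = 18
  Event 3 (restock 8): 0 + 8 = 8
  Event 4 (sale 7): sell min(7,8)=7. stock: 8 - 7 = 1. total_sold = 25
  Event 5 (sale 7): sell min(7,1)=1. stock: 1 - 1 = 0. total_sold = 26
  Event 6 (sale 12): sell min(12,0)=0. stock: 0 - 0 = 0. total_sold = 26
  Event 7 (restock 18): 0 + 18 = 18
  Event 8 (sale 6): sell min(6,18)=6. stock: 18 - 6 = 12. total_sold = 32
  Event 9 (sale 21): sell min(21,12)=12. stock: 12 - 12 = 0. total_sold = 44
  Event 10 (restock 40): 0 + 40 = 40
  Event 11 (sale 15): sell min(15,40)=15. stock: 40 - 15 = 25. total_sold = 59
Final: stock = 25, total_sold = 59

First zero at event 1.

Answer: 1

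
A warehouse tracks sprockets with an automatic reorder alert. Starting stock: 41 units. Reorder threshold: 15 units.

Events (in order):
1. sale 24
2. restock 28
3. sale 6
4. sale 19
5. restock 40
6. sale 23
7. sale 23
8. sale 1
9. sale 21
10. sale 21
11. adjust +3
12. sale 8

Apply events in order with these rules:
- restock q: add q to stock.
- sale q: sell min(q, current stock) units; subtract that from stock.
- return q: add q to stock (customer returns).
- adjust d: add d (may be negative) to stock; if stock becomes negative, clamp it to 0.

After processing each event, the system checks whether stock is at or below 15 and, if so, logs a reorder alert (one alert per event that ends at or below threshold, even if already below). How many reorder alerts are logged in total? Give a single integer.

Processing events:
Start: stock = 41
  Event 1 (sale 24): sell min(24,41)=24. stock: 41 - 24 = 17. total_sold = 24
  Event 2 (restock 28): 17 + 28 = 45
  Event 3 (sale 6): sell min(6,45)=6. stock: 45 - 6 = 39. total_sold = 30
  Event 4 (sale 19): sell min(19,39)=19. stock: 39 - 19 = 20. total_sold = 49
  Event 5 (restock 40): 20 + 40 = 60
  Event 6 (sale 23): sell min(23,60)=23. stock: 60 - 23 = 37. total_sold = 72
  Event 7 (sale 23): sell min(23,37)=23. stock: 37 - 23 = 14. total_sold = 95
  Event 8 (sale 1): sell min(1,14)=1. stock: 14 - 1 = 13. total_sold = 96
  Event 9 (sale 21): sell min(21,13)=13. stock: 13 - 13 = 0. total_sold = 109
  Event 10 (sale 21): sell min(21,0)=0. stock: 0 - 0 = 0. total_sold = 109
  Event 11 (adjust +3): 0 + 3 = 3
  Event 12 (sale 8): sell min(8,3)=3. stock: 3 - 3 = 0. total_sold = 112
Final: stock = 0, total_sold = 112

Checking against threshold 15:
  After event 1: stock=17 > 15
  After event 2: stock=45 > 15
  After event 3: stock=39 > 15
  After event 4: stock=20 > 15
  After event 5: stock=60 > 15
  After event 6: stock=37 > 15
  After event 7: stock=14 <= 15 -> ALERT
  After event 8: stock=13 <= 15 -> ALERT
  After event 9: stock=0 <= 15 -> ALERT
  After event 10: stock=0 <= 15 -> ALERT
  After event 11: stock=3 <= 15 -> ALERT
  After event 12: stock=0 <= 15 -> ALERT
Alert events: [7, 8, 9, 10, 11, 12]. Count = 6

Answer: 6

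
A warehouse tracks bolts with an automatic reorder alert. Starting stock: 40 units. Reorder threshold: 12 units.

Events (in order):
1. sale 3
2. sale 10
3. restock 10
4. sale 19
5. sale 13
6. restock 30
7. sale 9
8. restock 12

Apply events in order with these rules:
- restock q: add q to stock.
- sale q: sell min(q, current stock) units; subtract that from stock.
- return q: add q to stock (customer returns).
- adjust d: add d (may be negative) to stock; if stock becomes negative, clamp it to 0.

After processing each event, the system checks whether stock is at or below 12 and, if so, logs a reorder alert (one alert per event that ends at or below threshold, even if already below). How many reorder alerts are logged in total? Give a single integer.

Answer: 1

Derivation:
Processing events:
Start: stock = 40
  Event 1 (sale 3): sell min(3,40)=3. stock: 40 - 3 = 37. total_sold = 3
  Event 2 (sale 10): sell min(10,37)=10. stock: 37 - 10 = 27. total_sold = 13
  Event 3 (restock 10): 27 + 10 = 37
  Event 4 (sale 19): sell min(19,37)=19. stock: 37 - 19 = 18. total_sold = 32
  Event 5 (sale 13): sell min(13,18)=13. stock: 18 - 13 = 5. total_sold = 45
  Event 6 (restock 30): 5 + 30 = 35
  Event 7 (sale 9): sell min(9,35)=9. stock: 35 - 9 = 26. total_sold = 54
  Event 8 (restock 12): 26 + 12 = 38
Final: stock = 38, total_sold = 54

Checking against threshold 12:
  After event 1: stock=37 > 12
  After event 2: stock=27 > 12
  After event 3: stock=37 > 12
  After event 4: stock=18 > 12
  After event 5: stock=5 <= 12 -> ALERT
  After event 6: stock=35 > 12
  After event 7: stock=26 > 12
  After event 8: stock=38 > 12
Alert events: [5]. Count = 1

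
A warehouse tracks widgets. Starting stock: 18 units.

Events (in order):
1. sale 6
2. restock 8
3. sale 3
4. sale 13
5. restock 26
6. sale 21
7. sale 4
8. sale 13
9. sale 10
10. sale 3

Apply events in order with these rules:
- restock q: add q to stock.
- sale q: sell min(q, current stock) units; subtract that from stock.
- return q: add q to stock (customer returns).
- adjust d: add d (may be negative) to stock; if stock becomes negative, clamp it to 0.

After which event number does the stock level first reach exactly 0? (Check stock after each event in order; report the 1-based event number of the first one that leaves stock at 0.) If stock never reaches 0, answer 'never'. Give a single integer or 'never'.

Answer: 8

Derivation:
Processing events:
Start: stock = 18
  Event 1 (sale 6): sell min(6,18)=6. stock: 18 - 6 = 12. total_sold = 6
  Event 2 (restock 8): 12 + 8 = 20
  Event 3 (sale 3): sell min(3,20)=3. stock: 20 - 3 = 17. total_sold = 9
  Event 4 (sale 13): sell min(13,17)=13. stock: 17 - 13 = 4. total_sold = 22
  Event 5 (restock 26): 4 + 26 = 30
  Event 6 (sale 21): sell min(21,30)=21. stock: 30 - 21 = 9. total_sold = 43
  Event 7 (sale 4): sell min(4,9)=4. stock: 9 - 4 = 5. total_sold = 47
  Event 8 (sale 13): sell min(13,5)=5. stock: 5 - 5 = 0. total_sold = 52
  Event 9 (sale 10): sell min(10,0)=0. stock: 0 - 0 = 0. total_sold = 52
  Event 10 (sale 3): sell min(3,0)=0. stock: 0 - 0 = 0. total_sold = 52
Final: stock = 0, total_sold = 52

First zero at event 8.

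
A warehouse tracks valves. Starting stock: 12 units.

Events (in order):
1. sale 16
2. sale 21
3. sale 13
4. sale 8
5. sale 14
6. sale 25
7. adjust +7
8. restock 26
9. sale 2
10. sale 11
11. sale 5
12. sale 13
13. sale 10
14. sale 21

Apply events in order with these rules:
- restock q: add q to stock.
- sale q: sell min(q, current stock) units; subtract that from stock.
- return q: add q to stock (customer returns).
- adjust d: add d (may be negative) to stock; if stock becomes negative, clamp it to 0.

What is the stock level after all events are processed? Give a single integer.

Processing events:
Start: stock = 12
  Event 1 (sale 16): sell min(16,12)=12. stock: 12 - 12 = 0. total_sold = 12
  Event 2 (sale 21): sell min(21,0)=0. stock: 0 - 0 = 0. total_sold = 12
  Event 3 (sale 13): sell min(13,0)=0. stock: 0 - 0 = 0. total_sold = 12
  Event 4 (sale 8): sell min(8,0)=0. stock: 0 - 0 = 0. total_sold = 12
  Event 5 (sale 14): sell min(14,0)=0. stock: 0 - 0 = 0. total_sold = 12
  Event 6 (sale 25): sell min(25,0)=0. stock: 0 - 0 = 0. total_sold = 12
  Event 7 (adjust +7): 0 + 7 = 7
  Event 8 (restock 26): 7 + 26 = 33
  Event 9 (sale 2): sell min(2,33)=2. stock: 33 - 2 = 31. total_sold = 14
  Event 10 (sale 11): sell min(11,31)=11. stock: 31 - 11 = 20. total_sold = 25
  Event 11 (sale 5): sell min(5,20)=5. stock: 20 - 5 = 15. total_sold = 30
  Event 12 (sale 13): sell min(13,15)=13. stock: 15 - 13 = 2. total_sold = 43
  Event 13 (sale 10): sell min(10,2)=2. stock: 2 - 2 = 0. total_sold = 45
  Event 14 (sale 21): sell min(21,0)=0. stock: 0 - 0 = 0. total_sold = 45
Final: stock = 0, total_sold = 45

Answer: 0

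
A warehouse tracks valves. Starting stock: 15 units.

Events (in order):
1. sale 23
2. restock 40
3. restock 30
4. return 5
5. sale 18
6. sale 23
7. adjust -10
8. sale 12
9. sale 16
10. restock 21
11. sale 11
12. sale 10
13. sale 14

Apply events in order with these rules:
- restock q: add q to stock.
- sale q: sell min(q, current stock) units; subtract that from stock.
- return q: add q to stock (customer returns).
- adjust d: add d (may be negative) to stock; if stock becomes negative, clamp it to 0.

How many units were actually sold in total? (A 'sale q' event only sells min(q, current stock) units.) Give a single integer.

Answer: 101

Derivation:
Processing events:
Start: stock = 15
  Event 1 (sale 23): sell min(23,15)=15. stock: 15 - 15 = 0. total_sold = 15
  Event 2 (restock 40): 0 + 40 = 40
  Event 3 (restock 30): 40 + 30 = 70
  Event 4 (return 5): 70 + 5 = 75
  Event 5 (sale 18): sell min(18,75)=18. stock: 75 - 18 = 57. total_sold = 33
  Event 6 (sale 23): sell min(23,57)=23. stock: 57 - 23 = 34. total_sold = 56
  Event 7 (adjust -10): 34 + -10 = 24
  Event 8 (sale 12): sell min(12,24)=12. stock: 24 - 12 = 12. total_sold = 68
  Event 9 (sale 16): sell min(16,12)=12. stock: 12 - 12 = 0. total_sold = 80
  Event 10 (restock 21): 0 + 21 = 21
  Event 11 (sale 11): sell min(11,21)=11. stock: 21 - 11 = 10. total_sold = 91
  Event 12 (sale 10): sell min(10,10)=10. stock: 10 - 10 = 0. total_sold = 101
  Event 13 (sale 14): sell min(14,0)=0. stock: 0 - 0 = 0. total_sold = 101
Final: stock = 0, total_sold = 101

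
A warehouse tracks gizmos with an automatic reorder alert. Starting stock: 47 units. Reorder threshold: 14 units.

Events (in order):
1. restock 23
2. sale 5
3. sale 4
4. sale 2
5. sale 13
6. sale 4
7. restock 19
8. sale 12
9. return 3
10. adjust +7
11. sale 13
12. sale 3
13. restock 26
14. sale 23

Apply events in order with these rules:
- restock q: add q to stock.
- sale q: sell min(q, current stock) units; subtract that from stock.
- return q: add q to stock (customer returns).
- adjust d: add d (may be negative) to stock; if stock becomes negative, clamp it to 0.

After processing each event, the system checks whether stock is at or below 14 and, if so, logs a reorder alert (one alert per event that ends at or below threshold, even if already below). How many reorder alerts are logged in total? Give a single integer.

Processing events:
Start: stock = 47
  Event 1 (restock 23): 47 + 23 = 70
  Event 2 (sale 5): sell min(5,70)=5. stock: 70 - 5 = 65. total_sold = 5
  Event 3 (sale 4): sell min(4,65)=4. stock: 65 - 4 = 61. total_sold = 9
  Event 4 (sale 2): sell min(2,61)=2. stock: 61 - 2 = 59. total_sold = 11
  Event 5 (sale 13): sell min(13,59)=13. stock: 59 - 13 = 46. total_sold = 24
  Event 6 (sale 4): sell min(4,46)=4. stock: 46 - 4 = 42. total_sold = 28
  Event 7 (restock 19): 42 + 19 = 61
  Event 8 (sale 12): sell min(12,61)=12. stock: 61 - 12 = 49. total_sold = 40
  Event 9 (return 3): 49 + 3 = 52
  Event 10 (adjust +7): 52 + 7 = 59
  Event 11 (sale 13): sell min(13,59)=13. stock: 59 - 13 = 46. total_sold = 53
  Event 12 (sale 3): sell min(3,46)=3. stock: 46 - 3 = 43. total_sold = 56
  Event 13 (restock 26): 43 + 26 = 69
  Event 14 (sale 23): sell min(23,69)=23. stock: 69 - 23 = 46. total_sold = 79
Final: stock = 46, total_sold = 79

Checking against threshold 14:
  After event 1: stock=70 > 14
  After event 2: stock=65 > 14
  After event 3: stock=61 > 14
  After event 4: stock=59 > 14
  After event 5: stock=46 > 14
  After event 6: stock=42 > 14
  After event 7: stock=61 > 14
  After event 8: stock=49 > 14
  After event 9: stock=52 > 14
  After event 10: stock=59 > 14
  After event 11: stock=46 > 14
  After event 12: stock=43 > 14
  After event 13: stock=69 > 14
  After event 14: stock=46 > 14
Alert events: []. Count = 0

Answer: 0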